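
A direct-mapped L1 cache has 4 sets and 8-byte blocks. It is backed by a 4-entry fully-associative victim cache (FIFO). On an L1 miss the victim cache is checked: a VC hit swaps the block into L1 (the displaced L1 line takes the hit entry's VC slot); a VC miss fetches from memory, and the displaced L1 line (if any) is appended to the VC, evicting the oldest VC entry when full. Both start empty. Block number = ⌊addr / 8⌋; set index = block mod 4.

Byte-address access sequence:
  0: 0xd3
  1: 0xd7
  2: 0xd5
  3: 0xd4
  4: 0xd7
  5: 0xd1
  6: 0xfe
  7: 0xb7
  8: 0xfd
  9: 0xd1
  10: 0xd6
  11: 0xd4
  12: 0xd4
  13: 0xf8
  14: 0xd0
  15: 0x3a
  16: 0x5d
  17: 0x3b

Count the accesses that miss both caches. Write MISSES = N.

#0 0xd3→b26/s2 MISS; vc=[]
#1 0xd7→b26/s2 L1-HIT; vc=[]
#2 0xd5→b26/s2 L1-HIT; vc=[]
#3 0xd4→b26/s2 L1-HIT; vc=[]
#4 0xd7→b26/s2 L1-HIT; vc=[]
#5 0xd1→b26/s2 L1-HIT; vc=[]
#6 0xfe→b31/s3 MISS; vc=[]
#7 0xb7→b22/s2 MISS; vc=[26]
#8 0xfd→b31/s3 L1-HIT; vc=[26]
#9 0xd1→b26/s2 VC-HIT; vc=[22]
#10 0xd6→b26/s2 L1-HIT; vc=[22]
#11 0xd4→b26/s2 L1-HIT; vc=[22]
#12 0xd4→b26/s2 L1-HIT; vc=[22]
#13 0xf8→b31/s3 L1-HIT; vc=[22]
#14 0xd0→b26/s2 L1-HIT; vc=[22]
#15 0x3a→b7/s3 MISS; vc=[22,31]
#16 0x5d→b11/s3 MISS; vc=[22,31,7]
#17 0x3b→b7/s3 VC-HIT; vc=[22,31,11]

MISSES = 5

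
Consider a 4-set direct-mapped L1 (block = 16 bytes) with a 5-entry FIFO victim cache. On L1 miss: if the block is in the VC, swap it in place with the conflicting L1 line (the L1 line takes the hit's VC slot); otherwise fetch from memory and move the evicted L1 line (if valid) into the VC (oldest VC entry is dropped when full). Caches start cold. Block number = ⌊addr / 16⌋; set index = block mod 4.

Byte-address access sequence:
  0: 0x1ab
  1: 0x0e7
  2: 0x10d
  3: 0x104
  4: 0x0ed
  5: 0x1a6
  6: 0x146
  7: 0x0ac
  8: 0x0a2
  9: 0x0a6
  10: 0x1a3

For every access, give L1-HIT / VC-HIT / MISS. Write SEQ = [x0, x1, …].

SEQ = [MISS, MISS, MISS, L1-HIT, L1-HIT, VC-HIT, MISS, MISS, L1-HIT, L1-HIT, VC-HIT]

0: 0x1ab (blk 26, set 2) → MISS  vc=[]
1: 0xe7 (blk 14, set 2) → MISS  vc=[26]
2: 0x10d (blk 16, set 0) → MISS  vc=[26]
3: 0x104 (blk 16, set 0) → L1-HIT  vc=[26]
4: 0xed (blk 14, set 2) → L1-HIT  vc=[26]
5: 0x1a6 (blk 26, set 2) → VC-HIT  vc=[14]
6: 0x146 (blk 20, set 0) → MISS  vc=[14, 16]
7: 0xac (blk 10, set 2) → MISS  vc=[14, 16, 26]
8: 0xa2 (blk 10, set 2) → L1-HIT  vc=[14, 16, 26]
9: 0xa6 (blk 10, set 2) → L1-HIT  vc=[14, 16, 26]
10: 0x1a3 (blk 26, set 2) → VC-HIT  vc=[14, 16, 10]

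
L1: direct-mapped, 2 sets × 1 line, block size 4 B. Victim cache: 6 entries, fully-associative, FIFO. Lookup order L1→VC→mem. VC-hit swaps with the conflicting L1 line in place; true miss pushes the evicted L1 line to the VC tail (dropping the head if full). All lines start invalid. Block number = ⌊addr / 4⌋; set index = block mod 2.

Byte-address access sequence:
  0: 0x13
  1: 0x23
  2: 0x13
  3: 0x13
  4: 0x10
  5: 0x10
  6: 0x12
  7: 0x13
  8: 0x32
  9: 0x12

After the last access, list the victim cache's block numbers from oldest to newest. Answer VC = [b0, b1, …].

0: 0x13 (blk 4, set 0) → MISS  vc=[]
1: 0x23 (blk 8, set 0) → MISS  vc=[4]
2: 0x13 (blk 4, set 0) → VC-HIT  vc=[8]
3: 0x13 (blk 4, set 0) → L1-HIT  vc=[8]
4: 0x10 (blk 4, set 0) → L1-HIT  vc=[8]
5: 0x10 (blk 4, set 0) → L1-HIT  vc=[8]
6: 0x12 (blk 4, set 0) → L1-HIT  vc=[8]
7: 0x13 (blk 4, set 0) → L1-HIT  vc=[8]
8: 0x32 (blk 12, set 0) → MISS  vc=[8, 4]
9: 0x12 (blk 4, set 0) → VC-HIT  vc=[8, 12]

VC = [8, 12]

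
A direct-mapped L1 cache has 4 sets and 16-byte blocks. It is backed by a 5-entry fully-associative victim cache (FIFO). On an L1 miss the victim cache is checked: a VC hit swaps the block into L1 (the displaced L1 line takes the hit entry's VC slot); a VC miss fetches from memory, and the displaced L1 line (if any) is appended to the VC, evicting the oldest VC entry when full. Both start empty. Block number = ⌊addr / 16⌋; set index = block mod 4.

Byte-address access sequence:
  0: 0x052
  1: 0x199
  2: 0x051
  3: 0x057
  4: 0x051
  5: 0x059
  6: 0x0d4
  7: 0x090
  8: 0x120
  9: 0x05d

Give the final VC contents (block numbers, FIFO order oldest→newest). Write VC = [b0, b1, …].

VC = [25, 9, 13]

  [0] addr=0x52 blk=5 s=1: MISS | VC []
  [1] addr=0x199 blk=25 s=1: MISS | VC [5]
  [2] addr=0x51 blk=5 s=1: VC-HIT | VC [25]
  [3] addr=0x57 blk=5 s=1: L1-HIT | VC [25]
  [4] addr=0x51 blk=5 s=1: L1-HIT | VC [25]
  [5] addr=0x59 blk=5 s=1: L1-HIT | VC [25]
  [6] addr=0xd4 blk=13 s=1: MISS | VC [25, 5]
  [7] addr=0x90 blk=9 s=1: MISS | VC [25, 5, 13]
  [8] addr=0x120 blk=18 s=2: MISS | VC [25, 5, 13]
  [9] addr=0x5d blk=5 s=1: VC-HIT | VC [25, 9, 13]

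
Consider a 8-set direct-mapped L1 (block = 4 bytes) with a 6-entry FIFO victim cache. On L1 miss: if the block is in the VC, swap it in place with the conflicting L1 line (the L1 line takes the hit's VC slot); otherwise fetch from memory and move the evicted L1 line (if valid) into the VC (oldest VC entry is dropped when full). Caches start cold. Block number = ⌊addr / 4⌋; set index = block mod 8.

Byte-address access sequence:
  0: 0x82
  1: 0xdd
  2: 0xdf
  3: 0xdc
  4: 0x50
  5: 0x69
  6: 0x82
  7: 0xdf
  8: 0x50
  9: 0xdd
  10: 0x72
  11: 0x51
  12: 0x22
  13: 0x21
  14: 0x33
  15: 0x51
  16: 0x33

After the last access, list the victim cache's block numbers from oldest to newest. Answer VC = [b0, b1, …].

VC = [28, 32, 20]

0: 0x82 (blk 32, set 0) → MISS  vc=[]
1: 0xdd (blk 55, set 7) → MISS  vc=[]
2: 0xdf (blk 55, set 7) → L1-HIT  vc=[]
3: 0xdc (blk 55, set 7) → L1-HIT  vc=[]
4: 0x50 (blk 20, set 4) → MISS  vc=[]
5: 0x69 (blk 26, set 2) → MISS  vc=[]
6: 0x82 (blk 32, set 0) → L1-HIT  vc=[]
7: 0xdf (blk 55, set 7) → L1-HIT  vc=[]
8: 0x50 (blk 20, set 4) → L1-HIT  vc=[]
9: 0xdd (blk 55, set 7) → L1-HIT  vc=[]
10: 0x72 (blk 28, set 4) → MISS  vc=[20]
11: 0x51 (blk 20, set 4) → VC-HIT  vc=[28]
12: 0x22 (blk 8, set 0) → MISS  vc=[28, 32]
13: 0x21 (blk 8, set 0) → L1-HIT  vc=[28, 32]
14: 0x33 (blk 12, set 4) → MISS  vc=[28, 32, 20]
15: 0x51 (blk 20, set 4) → VC-HIT  vc=[28, 32, 12]
16: 0x33 (blk 12, set 4) → VC-HIT  vc=[28, 32, 20]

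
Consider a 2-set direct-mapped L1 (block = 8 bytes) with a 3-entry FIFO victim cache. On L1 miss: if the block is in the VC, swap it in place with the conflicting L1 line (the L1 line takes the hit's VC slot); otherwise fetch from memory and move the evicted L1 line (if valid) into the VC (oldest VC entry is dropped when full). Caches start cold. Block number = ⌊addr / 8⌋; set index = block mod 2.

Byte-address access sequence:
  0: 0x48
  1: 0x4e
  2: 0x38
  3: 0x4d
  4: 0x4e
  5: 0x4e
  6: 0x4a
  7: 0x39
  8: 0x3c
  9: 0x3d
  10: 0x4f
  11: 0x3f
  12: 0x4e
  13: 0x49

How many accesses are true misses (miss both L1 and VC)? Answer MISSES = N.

MISSES = 2

#0 0x48→b9/s1 MISS; vc=[]
#1 0x4e→b9/s1 L1-HIT; vc=[]
#2 0x38→b7/s1 MISS; vc=[9]
#3 0x4d→b9/s1 VC-HIT; vc=[7]
#4 0x4e→b9/s1 L1-HIT; vc=[7]
#5 0x4e→b9/s1 L1-HIT; vc=[7]
#6 0x4a→b9/s1 L1-HIT; vc=[7]
#7 0x39→b7/s1 VC-HIT; vc=[9]
#8 0x3c→b7/s1 L1-HIT; vc=[9]
#9 0x3d→b7/s1 L1-HIT; vc=[9]
#10 0x4f→b9/s1 VC-HIT; vc=[7]
#11 0x3f→b7/s1 VC-HIT; vc=[9]
#12 0x4e→b9/s1 VC-HIT; vc=[7]
#13 0x49→b9/s1 L1-HIT; vc=[7]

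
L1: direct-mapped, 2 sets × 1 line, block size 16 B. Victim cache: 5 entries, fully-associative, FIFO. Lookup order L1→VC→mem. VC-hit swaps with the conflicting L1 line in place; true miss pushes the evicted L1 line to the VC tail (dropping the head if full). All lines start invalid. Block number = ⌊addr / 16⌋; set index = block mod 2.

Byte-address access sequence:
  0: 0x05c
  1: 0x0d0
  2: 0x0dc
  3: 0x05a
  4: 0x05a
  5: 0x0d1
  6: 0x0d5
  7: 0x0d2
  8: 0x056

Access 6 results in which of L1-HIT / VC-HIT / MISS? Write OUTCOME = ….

OUTCOME = L1-HIT

  [0] addr=0x5c blk=5 s=1: MISS | VC []
  [1] addr=0xd0 blk=13 s=1: MISS | VC [5]
  [2] addr=0xdc blk=13 s=1: L1-HIT | VC [5]
  [3] addr=0x5a blk=5 s=1: VC-HIT | VC [13]
  [4] addr=0x5a blk=5 s=1: L1-HIT | VC [13]
  [5] addr=0xd1 blk=13 s=1: VC-HIT | VC [5]
  [6] addr=0xd5 blk=13 s=1: L1-HIT | VC [5]
  [7] addr=0xd2 blk=13 s=1: L1-HIT | VC [5]
  [8] addr=0x56 blk=5 s=1: VC-HIT | VC [13]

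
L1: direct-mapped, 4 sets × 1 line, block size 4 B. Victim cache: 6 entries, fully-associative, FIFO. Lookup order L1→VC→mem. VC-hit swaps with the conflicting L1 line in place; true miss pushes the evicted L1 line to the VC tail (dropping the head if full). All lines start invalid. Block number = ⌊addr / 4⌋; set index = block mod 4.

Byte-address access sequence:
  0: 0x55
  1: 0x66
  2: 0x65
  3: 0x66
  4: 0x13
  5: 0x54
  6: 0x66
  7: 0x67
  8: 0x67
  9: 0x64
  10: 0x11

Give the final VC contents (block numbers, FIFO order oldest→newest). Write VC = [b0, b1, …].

VC = [21]

0: 0x55 (blk 21, set 1) → MISS  vc=[]
1: 0x66 (blk 25, set 1) → MISS  vc=[21]
2: 0x65 (blk 25, set 1) → L1-HIT  vc=[21]
3: 0x66 (blk 25, set 1) → L1-HIT  vc=[21]
4: 0x13 (blk 4, set 0) → MISS  vc=[21]
5: 0x54 (blk 21, set 1) → VC-HIT  vc=[25]
6: 0x66 (blk 25, set 1) → VC-HIT  vc=[21]
7: 0x67 (blk 25, set 1) → L1-HIT  vc=[21]
8: 0x67 (blk 25, set 1) → L1-HIT  vc=[21]
9: 0x64 (blk 25, set 1) → L1-HIT  vc=[21]
10: 0x11 (blk 4, set 0) → L1-HIT  vc=[21]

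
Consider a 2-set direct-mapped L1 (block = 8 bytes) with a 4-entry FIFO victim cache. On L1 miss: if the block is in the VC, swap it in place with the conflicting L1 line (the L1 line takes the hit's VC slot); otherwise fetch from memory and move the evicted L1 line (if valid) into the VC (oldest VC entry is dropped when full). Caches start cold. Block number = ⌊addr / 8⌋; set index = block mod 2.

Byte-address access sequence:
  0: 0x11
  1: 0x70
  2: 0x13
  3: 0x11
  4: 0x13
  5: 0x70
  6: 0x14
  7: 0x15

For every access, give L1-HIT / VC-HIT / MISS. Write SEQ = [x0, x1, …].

SEQ = [MISS, MISS, VC-HIT, L1-HIT, L1-HIT, VC-HIT, VC-HIT, L1-HIT]

#0 0x11→b2/s0 MISS; vc=[]
#1 0x70→b14/s0 MISS; vc=[2]
#2 0x13→b2/s0 VC-HIT; vc=[14]
#3 0x11→b2/s0 L1-HIT; vc=[14]
#4 0x13→b2/s0 L1-HIT; vc=[14]
#5 0x70→b14/s0 VC-HIT; vc=[2]
#6 0x14→b2/s0 VC-HIT; vc=[14]
#7 0x15→b2/s0 L1-HIT; vc=[14]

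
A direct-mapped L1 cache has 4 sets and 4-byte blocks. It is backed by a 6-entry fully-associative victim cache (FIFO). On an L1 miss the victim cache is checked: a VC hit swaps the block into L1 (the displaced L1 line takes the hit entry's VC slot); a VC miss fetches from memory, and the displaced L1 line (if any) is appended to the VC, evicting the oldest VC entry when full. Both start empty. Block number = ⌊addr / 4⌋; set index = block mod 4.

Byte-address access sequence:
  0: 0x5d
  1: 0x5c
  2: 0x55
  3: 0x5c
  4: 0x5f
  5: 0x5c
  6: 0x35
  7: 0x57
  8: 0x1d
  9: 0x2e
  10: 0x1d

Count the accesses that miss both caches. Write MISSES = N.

MISSES = 5

  [0] addr=0x5d blk=23 s=3: MISS | VC []
  [1] addr=0x5c blk=23 s=3: L1-HIT | VC []
  [2] addr=0x55 blk=21 s=1: MISS | VC []
  [3] addr=0x5c blk=23 s=3: L1-HIT | VC []
  [4] addr=0x5f blk=23 s=3: L1-HIT | VC []
  [5] addr=0x5c blk=23 s=3: L1-HIT | VC []
  [6] addr=0x35 blk=13 s=1: MISS | VC [21]
  [7] addr=0x57 blk=21 s=1: VC-HIT | VC [13]
  [8] addr=0x1d blk=7 s=3: MISS | VC [13, 23]
  [9] addr=0x2e blk=11 s=3: MISS | VC [13, 23, 7]
  [10] addr=0x1d blk=7 s=3: VC-HIT | VC [13, 23, 11]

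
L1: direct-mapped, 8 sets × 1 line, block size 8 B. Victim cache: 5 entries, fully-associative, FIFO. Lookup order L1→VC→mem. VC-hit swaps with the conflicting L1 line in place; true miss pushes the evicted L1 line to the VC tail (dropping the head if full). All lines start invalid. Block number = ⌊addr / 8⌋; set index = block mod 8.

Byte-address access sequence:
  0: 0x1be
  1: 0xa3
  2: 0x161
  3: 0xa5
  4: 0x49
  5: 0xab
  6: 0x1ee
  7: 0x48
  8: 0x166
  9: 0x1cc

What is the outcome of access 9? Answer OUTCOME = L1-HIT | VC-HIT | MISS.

0: 0x1be (blk 55, set 7) → MISS  vc=[]
1: 0xa3 (blk 20, set 4) → MISS  vc=[]
2: 0x161 (blk 44, set 4) → MISS  vc=[20]
3: 0xa5 (blk 20, set 4) → VC-HIT  vc=[44]
4: 0x49 (blk 9, set 1) → MISS  vc=[44]
5: 0xab (blk 21, set 5) → MISS  vc=[44]
6: 0x1ee (blk 61, set 5) → MISS  vc=[44, 21]
7: 0x48 (blk 9, set 1) → L1-HIT  vc=[44, 21]
8: 0x166 (blk 44, set 4) → VC-HIT  vc=[20, 21]
9: 0x1cc (blk 57, set 1) → MISS  vc=[20, 21, 9]

OUTCOME = MISS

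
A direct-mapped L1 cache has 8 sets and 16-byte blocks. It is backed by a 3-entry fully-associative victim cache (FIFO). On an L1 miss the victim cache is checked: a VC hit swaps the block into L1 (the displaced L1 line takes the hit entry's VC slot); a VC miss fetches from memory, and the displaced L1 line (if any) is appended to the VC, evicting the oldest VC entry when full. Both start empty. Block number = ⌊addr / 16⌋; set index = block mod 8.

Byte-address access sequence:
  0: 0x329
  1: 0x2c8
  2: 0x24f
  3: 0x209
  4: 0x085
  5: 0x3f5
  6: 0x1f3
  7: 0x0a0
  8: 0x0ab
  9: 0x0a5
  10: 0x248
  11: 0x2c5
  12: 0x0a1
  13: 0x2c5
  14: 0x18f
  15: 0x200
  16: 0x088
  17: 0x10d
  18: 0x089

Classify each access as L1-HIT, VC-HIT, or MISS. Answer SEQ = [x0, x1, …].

SEQ = [MISS, MISS, MISS, MISS, MISS, MISS, MISS, MISS, L1-HIT, L1-HIT, L1-HIT, MISS, L1-HIT, L1-HIT, MISS, MISS, VC-HIT, MISS, VC-HIT]

#0 0x329→b50/s2 MISS; vc=[]
#1 0x2c8→b44/s4 MISS; vc=[]
#2 0x24f→b36/s4 MISS; vc=[44]
#3 0x209→b32/s0 MISS; vc=[44]
#4 0x85→b8/s0 MISS; vc=[44,32]
#5 0x3f5→b63/s7 MISS; vc=[44,32]
#6 0x1f3→b31/s7 MISS; vc=[44,32,63]
#7 0xa0→b10/s2 MISS; vc=[32,63,50]
#8 0xab→b10/s2 L1-HIT; vc=[32,63,50]
#9 0xa5→b10/s2 L1-HIT; vc=[32,63,50]
#10 0x248→b36/s4 L1-HIT; vc=[32,63,50]
#11 0x2c5→b44/s4 MISS; vc=[63,50,36]
#12 0xa1→b10/s2 L1-HIT; vc=[63,50,36]
#13 0x2c5→b44/s4 L1-HIT; vc=[63,50,36]
#14 0x18f→b24/s0 MISS; vc=[50,36,8]
#15 0x200→b32/s0 MISS; vc=[36,8,24]
#16 0x88→b8/s0 VC-HIT; vc=[36,32,24]
#17 0x10d→b16/s0 MISS; vc=[32,24,8]
#18 0x89→b8/s0 VC-HIT; vc=[32,24,16]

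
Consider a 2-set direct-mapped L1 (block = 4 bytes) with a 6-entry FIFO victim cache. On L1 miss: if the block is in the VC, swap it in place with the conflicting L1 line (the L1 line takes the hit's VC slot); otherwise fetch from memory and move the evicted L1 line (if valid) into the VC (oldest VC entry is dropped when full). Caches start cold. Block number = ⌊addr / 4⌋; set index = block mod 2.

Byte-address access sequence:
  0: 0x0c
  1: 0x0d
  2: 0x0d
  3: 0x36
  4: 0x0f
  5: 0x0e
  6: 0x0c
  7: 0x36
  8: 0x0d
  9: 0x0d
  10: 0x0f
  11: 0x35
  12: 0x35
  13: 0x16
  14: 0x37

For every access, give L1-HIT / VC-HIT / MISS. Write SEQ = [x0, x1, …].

  [0] addr=0xc blk=3 s=1: MISS | VC []
  [1] addr=0xd blk=3 s=1: L1-HIT | VC []
  [2] addr=0xd blk=3 s=1: L1-HIT | VC []
  [3] addr=0x36 blk=13 s=1: MISS | VC [3]
  [4] addr=0xf blk=3 s=1: VC-HIT | VC [13]
  [5] addr=0xe blk=3 s=1: L1-HIT | VC [13]
  [6] addr=0xc blk=3 s=1: L1-HIT | VC [13]
  [7] addr=0x36 blk=13 s=1: VC-HIT | VC [3]
  [8] addr=0xd blk=3 s=1: VC-HIT | VC [13]
  [9] addr=0xd blk=3 s=1: L1-HIT | VC [13]
  [10] addr=0xf blk=3 s=1: L1-HIT | VC [13]
  [11] addr=0x35 blk=13 s=1: VC-HIT | VC [3]
  [12] addr=0x35 blk=13 s=1: L1-HIT | VC [3]
  [13] addr=0x16 blk=5 s=1: MISS | VC [3, 13]
  [14] addr=0x37 blk=13 s=1: VC-HIT | VC [3, 5]

SEQ = [MISS, L1-HIT, L1-HIT, MISS, VC-HIT, L1-HIT, L1-HIT, VC-HIT, VC-HIT, L1-HIT, L1-HIT, VC-HIT, L1-HIT, MISS, VC-HIT]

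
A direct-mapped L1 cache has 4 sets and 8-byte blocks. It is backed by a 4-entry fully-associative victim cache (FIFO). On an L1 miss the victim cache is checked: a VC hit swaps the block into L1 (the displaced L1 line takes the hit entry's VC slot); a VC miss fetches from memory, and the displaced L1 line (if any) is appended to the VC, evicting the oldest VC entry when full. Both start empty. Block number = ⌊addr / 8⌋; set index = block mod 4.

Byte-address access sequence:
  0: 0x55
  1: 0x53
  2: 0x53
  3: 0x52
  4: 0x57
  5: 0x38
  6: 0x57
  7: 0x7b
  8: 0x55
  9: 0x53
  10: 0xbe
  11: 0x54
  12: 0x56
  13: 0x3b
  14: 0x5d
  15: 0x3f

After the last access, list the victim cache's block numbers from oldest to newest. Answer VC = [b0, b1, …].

VC = [23, 15, 11]

  [0] addr=0x55 blk=10 s=2: MISS | VC []
  [1] addr=0x53 blk=10 s=2: L1-HIT | VC []
  [2] addr=0x53 blk=10 s=2: L1-HIT | VC []
  [3] addr=0x52 blk=10 s=2: L1-HIT | VC []
  [4] addr=0x57 blk=10 s=2: L1-HIT | VC []
  [5] addr=0x38 blk=7 s=3: MISS | VC []
  [6] addr=0x57 blk=10 s=2: L1-HIT | VC []
  [7] addr=0x7b blk=15 s=3: MISS | VC [7]
  [8] addr=0x55 blk=10 s=2: L1-HIT | VC [7]
  [9] addr=0x53 blk=10 s=2: L1-HIT | VC [7]
  [10] addr=0xbe blk=23 s=3: MISS | VC [7, 15]
  [11] addr=0x54 blk=10 s=2: L1-HIT | VC [7, 15]
  [12] addr=0x56 blk=10 s=2: L1-HIT | VC [7, 15]
  [13] addr=0x3b blk=7 s=3: VC-HIT | VC [23, 15]
  [14] addr=0x5d blk=11 s=3: MISS | VC [23, 15, 7]
  [15] addr=0x3f blk=7 s=3: VC-HIT | VC [23, 15, 11]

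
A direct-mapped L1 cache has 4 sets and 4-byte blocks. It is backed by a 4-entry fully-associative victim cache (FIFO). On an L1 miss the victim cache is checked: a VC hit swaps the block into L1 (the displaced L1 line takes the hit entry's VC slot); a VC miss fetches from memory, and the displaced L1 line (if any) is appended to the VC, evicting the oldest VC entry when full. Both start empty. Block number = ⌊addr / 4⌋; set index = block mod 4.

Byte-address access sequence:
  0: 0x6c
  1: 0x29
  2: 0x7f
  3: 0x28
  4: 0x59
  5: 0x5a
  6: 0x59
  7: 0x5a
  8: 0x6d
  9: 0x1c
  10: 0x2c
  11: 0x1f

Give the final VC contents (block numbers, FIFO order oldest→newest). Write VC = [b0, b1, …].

#0 0x6c→b27/s3 MISS; vc=[]
#1 0x29→b10/s2 MISS; vc=[]
#2 0x7f→b31/s3 MISS; vc=[27]
#3 0x28→b10/s2 L1-HIT; vc=[27]
#4 0x59→b22/s2 MISS; vc=[27,10]
#5 0x5a→b22/s2 L1-HIT; vc=[27,10]
#6 0x59→b22/s2 L1-HIT; vc=[27,10]
#7 0x5a→b22/s2 L1-HIT; vc=[27,10]
#8 0x6d→b27/s3 VC-HIT; vc=[31,10]
#9 0x1c→b7/s3 MISS; vc=[31,10,27]
#10 0x2c→b11/s3 MISS; vc=[31,10,27,7]
#11 0x1f→b7/s3 VC-HIT; vc=[31,10,27,11]

VC = [31, 10, 27, 11]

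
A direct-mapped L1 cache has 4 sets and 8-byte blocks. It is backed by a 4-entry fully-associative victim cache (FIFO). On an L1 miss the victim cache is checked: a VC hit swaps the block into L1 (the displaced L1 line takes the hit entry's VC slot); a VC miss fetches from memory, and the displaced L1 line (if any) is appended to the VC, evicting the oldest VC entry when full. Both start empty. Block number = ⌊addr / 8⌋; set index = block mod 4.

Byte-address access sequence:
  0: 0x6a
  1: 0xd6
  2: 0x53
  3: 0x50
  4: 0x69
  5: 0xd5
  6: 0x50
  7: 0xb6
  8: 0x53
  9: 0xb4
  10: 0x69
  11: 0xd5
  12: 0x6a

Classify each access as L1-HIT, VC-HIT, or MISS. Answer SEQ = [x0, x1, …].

SEQ = [MISS, MISS, MISS, L1-HIT, L1-HIT, VC-HIT, VC-HIT, MISS, VC-HIT, VC-HIT, L1-HIT, VC-HIT, L1-HIT]

#0 0x6a→b13/s1 MISS; vc=[]
#1 0xd6→b26/s2 MISS; vc=[]
#2 0x53→b10/s2 MISS; vc=[26]
#3 0x50→b10/s2 L1-HIT; vc=[26]
#4 0x69→b13/s1 L1-HIT; vc=[26]
#5 0xd5→b26/s2 VC-HIT; vc=[10]
#6 0x50→b10/s2 VC-HIT; vc=[26]
#7 0xb6→b22/s2 MISS; vc=[26,10]
#8 0x53→b10/s2 VC-HIT; vc=[26,22]
#9 0xb4→b22/s2 VC-HIT; vc=[26,10]
#10 0x69→b13/s1 L1-HIT; vc=[26,10]
#11 0xd5→b26/s2 VC-HIT; vc=[22,10]
#12 0x6a→b13/s1 L1-HIT; vc=[22,10]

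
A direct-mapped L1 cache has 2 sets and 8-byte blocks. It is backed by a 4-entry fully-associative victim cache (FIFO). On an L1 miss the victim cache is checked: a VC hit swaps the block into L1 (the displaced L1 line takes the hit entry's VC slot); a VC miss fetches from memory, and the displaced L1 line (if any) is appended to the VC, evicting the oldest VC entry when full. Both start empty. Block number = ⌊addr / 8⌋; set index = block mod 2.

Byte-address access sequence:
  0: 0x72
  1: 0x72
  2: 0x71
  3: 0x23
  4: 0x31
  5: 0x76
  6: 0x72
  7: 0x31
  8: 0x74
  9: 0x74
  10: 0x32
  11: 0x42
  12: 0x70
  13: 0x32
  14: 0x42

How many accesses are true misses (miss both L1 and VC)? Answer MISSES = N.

MISSES = 4

#0 0x72→b14/s0 MISS; vc=[]
#1 0x72→b14/s0 L1-HIT; vc=[]
#2 0x71→b14/s0 L1-HIT; vc=[]
#3 0x23→b4/s0 MISS; vc=[14]
#4 0x31→b6/s0 MISS; vc=[14,4]
#5 0x76→b14/s0 VC-HIT; vc=[6,4]
#6 0x72→b14/s0 L1-HIT; vc=[6,4]
#7 0x31→b6/s0 VC-HIT; vc=[14,4]
#8 0x74→b14/s0 VC-HIT; vc=[6,4]
#9 0x74→b14/s0 L1-HIT; vc=[6,4]
#10 0x32→b6/s0 VC-HIT; vc=[14,4]
#11 0x42→b8/s0 MISS; vc=[14,4,6]
#12 0x70→b14/s0 VC-HIT; vc=[8,4,6]
#13 0x32→b6/s0 VC-HIT; vc=[8,4,14]
#14 0x42→b8/s0 VC-HIT; vc=[6,4,14]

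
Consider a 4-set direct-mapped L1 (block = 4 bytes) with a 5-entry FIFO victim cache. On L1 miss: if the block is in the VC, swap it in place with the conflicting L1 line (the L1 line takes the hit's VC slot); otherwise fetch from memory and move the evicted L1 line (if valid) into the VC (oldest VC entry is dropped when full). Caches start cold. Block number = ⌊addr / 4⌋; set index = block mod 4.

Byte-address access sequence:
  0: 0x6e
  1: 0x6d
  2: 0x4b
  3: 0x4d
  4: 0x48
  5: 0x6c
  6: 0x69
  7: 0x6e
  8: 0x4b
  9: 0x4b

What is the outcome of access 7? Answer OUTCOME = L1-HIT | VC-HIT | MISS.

OUTCOME = L1-HIT

#0 0x6e→b27/s3 MISS; vc=[]
#1 0x6d→b27/s3 L1-HIT; vc=[]
#2 0x4b→b18/s2 MISS; vc=[]
#3 0x4d→b19/s3 MISS; vc=[27]
#4 0x48→b18/s2 L1-HIT; vc=[27]
#5 0x6c→b27/s3 VC-HIT; vc=[19]
#6 0x69→b26/s2 MISS; vc=[19,18]
#7 0x6e→b27/s3 L1-HIT; vc=[19,18]
#8 0x4b→b18/s2 VC-HIT; vc=[19,26]
#9 0x4b→b18/s2 L1-HIT; vc=[19,26]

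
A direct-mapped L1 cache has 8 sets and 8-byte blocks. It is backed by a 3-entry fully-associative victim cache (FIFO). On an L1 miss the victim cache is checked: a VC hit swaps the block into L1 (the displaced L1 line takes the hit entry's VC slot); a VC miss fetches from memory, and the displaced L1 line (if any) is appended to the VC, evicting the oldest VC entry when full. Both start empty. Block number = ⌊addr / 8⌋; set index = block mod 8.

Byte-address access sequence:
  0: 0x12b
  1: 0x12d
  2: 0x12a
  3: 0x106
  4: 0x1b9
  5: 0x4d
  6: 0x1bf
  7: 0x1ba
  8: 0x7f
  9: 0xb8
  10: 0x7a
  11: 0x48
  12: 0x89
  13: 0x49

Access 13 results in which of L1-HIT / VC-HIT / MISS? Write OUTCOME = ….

0: 0x12b (blk 37, set 5) → MISS  vc=[]
1: 0x12d (blk 37, set 5) → L1-HIT  vc=[]
2: 0x12a (blk 37, set 5) → L1-HIT  vc=[]
3: 0x106 (blk 32, set 0) → MISS  vc=[]
4: 0x1b9 (blk 55, set 7) → MISS  vc=[]
5: 0x4d (blk 9, set 1) → MISS  vc=[]
6: 0x1bf (blk 55, set 7) → L1-HIT  vc=[]
7: 0x1ba (blk 55, set 7) → L1-HIT  vc=[]
8: 0x7f (blk 15, set 7) → MISS  vc=[55]
9: 0xb8 (blk 23, set 7) → MISS  vc=[55, 15]
10: 0x7a (blk 15, set 7) → VC-HIT  vc=[55, 23]
11: 0x48 (blk 9, set 1) → L1-HIT  vc=[55, 23]
12: 0x89 (blk 17, set 1) → MISS  vc=[55, 23, 9]
13: 0x49 (blk 9, set 1) → VC-HIT  vc=[55, 23, 17]

OUTCOME = VC-HIT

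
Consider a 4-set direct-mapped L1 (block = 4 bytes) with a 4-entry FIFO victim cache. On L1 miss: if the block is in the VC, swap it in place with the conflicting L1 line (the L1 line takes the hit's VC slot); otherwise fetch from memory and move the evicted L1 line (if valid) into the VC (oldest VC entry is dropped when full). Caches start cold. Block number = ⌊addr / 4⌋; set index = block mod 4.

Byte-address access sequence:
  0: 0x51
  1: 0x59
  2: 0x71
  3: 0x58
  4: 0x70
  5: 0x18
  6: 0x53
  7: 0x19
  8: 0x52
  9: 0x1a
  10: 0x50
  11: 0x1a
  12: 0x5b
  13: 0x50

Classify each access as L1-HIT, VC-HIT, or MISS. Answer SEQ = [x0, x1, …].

0: 0x51 (blk 20, set 0) → MISS  vc=[]
1: 0x59 (blk 22, set 2) → MISS  vc=[]
2: 0x71 (blk 28, set 0) → MISS  vc=[20]
3: 0x58 (blk 22, set 2) → L1-HIT  vc=[20]
4: 0x70 (blk 28, set 0) → L1-HIT  vc=[20]
5: 0x18 (blk 6, set 2) → MISS  vc=[20, 22]
6: 0x53 (blk 20, set 0) → VC-HIT  vc=[28, 22]
7: 0x19 (blk 6, set 2) → L1-HIT  vc=[28, 22]
8: 0x52 (blk 20, set 0) → L1-HIT  vc=[28, 22]
9: 0x1a (blk 6, set 2) → L1-HIT  vc=[28, 22]
10: 0x50 (blk 20, set 0) → L1-HIT  vc=[28, 22]
11: 0x1a (blk 6, set 2) → L1-HIT  vc=[28, 22]
12: 0x5b (blk 22, set 2) → VC-HIT  vc=[28, 6]
13: 0x50 (blk 20, set 0) → L1-HIT  vc=[28, 6]

SEQ = [MISS, MISS, MISS, L1-HIT, L1-HIT, MISS, VC-HIT, L1-HIT, L1-HIT, L1-HIT, L1-HIT, L1-HIT, VC-HIT, L1-HIT]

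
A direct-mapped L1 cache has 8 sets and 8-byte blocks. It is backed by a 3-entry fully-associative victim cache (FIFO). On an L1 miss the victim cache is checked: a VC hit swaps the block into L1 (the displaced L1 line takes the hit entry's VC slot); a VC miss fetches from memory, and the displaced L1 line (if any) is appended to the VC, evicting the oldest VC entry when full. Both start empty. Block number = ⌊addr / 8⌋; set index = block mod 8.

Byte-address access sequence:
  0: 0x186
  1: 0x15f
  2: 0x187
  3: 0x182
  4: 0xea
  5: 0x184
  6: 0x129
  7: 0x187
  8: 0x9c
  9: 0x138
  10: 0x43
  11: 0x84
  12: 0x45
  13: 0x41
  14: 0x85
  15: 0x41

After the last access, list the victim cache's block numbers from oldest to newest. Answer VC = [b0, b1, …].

VC = [43, 48, 16]

  [0] addr=0x186 blk=48 s=0: MISS | VC []
  [1] addr=0x15f blk=43 s=3: MISS | VC []
  [2] addr=0x187 blk=48 s=0: L1-HIT | VC []
  [3] addr=0x182 blk=48 s=0: L1-HIT | VC []
  [4] addr=0xea blk=29 s=5: MISS | VC []
  [5] addr=0x184 blk=48 s=0: L1-HIT | VC []
  [6] addr=0x129 blk=37 s=5: MISS | VC [29]
  [7] addr=0x187 blk=48 s=0: L1-HIT | VC [29]
  [8] addr=0x9c blk=19 s=3: MISS | VC [29, 43]
  [9] addr=0x138 blk=39 s=7: MISS | VC [29, 43]
  [10] addr=0x43 blk=8 s=0: MISS | VC [29, 43, 48]
  [11] addr=0x84 blk=16 s=0: MISS | VC [43, 48, 8]
  [12] addr=0x45 blk=8 s=0: VC-HIT | VC [43, 48, 16]
  [13] addr=0x41 blk=8 s=0: L1-HIT | VC [43, 48, 16]
  [14] addr=0x85 blk=16 s=0: VC-HIT | VC [43, 48, 8]
  [15] addr=0x41 blk=8 s=0: VC-HIT | VC [43, 48, 16]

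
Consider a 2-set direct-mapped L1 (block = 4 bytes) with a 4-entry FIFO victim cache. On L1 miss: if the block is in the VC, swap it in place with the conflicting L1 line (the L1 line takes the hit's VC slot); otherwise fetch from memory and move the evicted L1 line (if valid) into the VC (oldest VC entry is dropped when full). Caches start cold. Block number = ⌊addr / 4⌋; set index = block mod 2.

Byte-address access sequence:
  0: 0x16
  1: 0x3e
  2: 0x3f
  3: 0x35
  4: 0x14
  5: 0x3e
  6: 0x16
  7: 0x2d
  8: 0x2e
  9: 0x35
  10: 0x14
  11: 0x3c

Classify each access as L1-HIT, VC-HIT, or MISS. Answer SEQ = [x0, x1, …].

SEQ = [MISS, MISS, L1-HIT, MISS, VC-HIT, VC-HIT, VC-HIT, MISS, L1-HIT, VC-HIT, VC-HIT, VC-HIT]

0: 0x16 (blk 5, set 1) → MISS  vc=[]
1: 0x3e (blk 15, set 1) → MISS  vc=[5]
2: 0x3f (blk 15, set 1) → L1-HIT  vc=[5]
3: 0x35 (blk 13, set 1) → MISS  vc=[5, 15]
4: 0x14 (blk 5, set 1) → VC-HIT  vc=[13, 15]
5: 0x3e (blk 15, set 1) → VC-HIT  vc=[13, 5]
6: 0x16 (blk 5, set 1) → VC-HIT  vc=[13, 15]
7: 0x2d (blk 11, set 1) → MISS  vc=[13, 15, 5]
8: 0x2e (blk 11, set 1) → L1-HIT  vc=[13, 15, 5]
9: 0x35 (blk 13, set 1) → VC-HIT  vc=[11, 15, 5]
10: 0x14 (blk 5, set 1) → VC-HIT  vc=[11, 15, 13]
11: 0x3c (blk 15, set 1) → VC-HIT  vc=[11, 5, 13]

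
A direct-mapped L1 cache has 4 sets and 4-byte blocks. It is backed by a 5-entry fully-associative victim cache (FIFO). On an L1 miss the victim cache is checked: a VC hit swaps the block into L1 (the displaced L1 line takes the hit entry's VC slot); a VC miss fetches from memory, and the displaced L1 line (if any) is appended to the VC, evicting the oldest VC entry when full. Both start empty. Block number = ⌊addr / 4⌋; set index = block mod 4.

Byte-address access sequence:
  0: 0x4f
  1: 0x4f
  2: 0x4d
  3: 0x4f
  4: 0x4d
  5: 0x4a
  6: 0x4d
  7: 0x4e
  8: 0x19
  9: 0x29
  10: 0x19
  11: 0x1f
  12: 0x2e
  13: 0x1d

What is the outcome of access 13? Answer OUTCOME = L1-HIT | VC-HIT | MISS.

OUTCOME = VC-HIT

  [0] addr=0x4f blk=19 s=3: MISS | VC []
  [1] addr=0x4f blk=19 s=3: L1-HIT | VC []
  [2] addr=0x4d blk=19 s=3: L1-HIT | VC []
  [3] addr=0x4f blk=19 s=3: L1-HIT | VC []
  [4] addr=0x4d blk=19 s=3: L1-HIT | VC []
  [5] addr=0x4a blk=18 s=2: MISS | VC []
  [6] addr=0x4d blk=19 s=3: L1-HIT | VC []
  [7] addr=0x4e blk=19 s=3: L1-HIT | VC []
  [8] addr=0x19 blk=6 s=2: MISS | VC [18]
  [9] addr=0x29 blk=10 s=2: MISS | VC [18, 6]
  [10] addr=0x19 blk=6 s=2: VC-HIT | VC [18, 10]
  [11] addr=0x1f blk=7 s=3: MISS | VC [18, 10, 19]
  [12] addr=0x2e blk=11 s=3: MISS | VC [18, 10, 19, 7]
  [13] addr=0x1d blk=7 s=3: VC-HIT | VC [18, 10, 19, 11]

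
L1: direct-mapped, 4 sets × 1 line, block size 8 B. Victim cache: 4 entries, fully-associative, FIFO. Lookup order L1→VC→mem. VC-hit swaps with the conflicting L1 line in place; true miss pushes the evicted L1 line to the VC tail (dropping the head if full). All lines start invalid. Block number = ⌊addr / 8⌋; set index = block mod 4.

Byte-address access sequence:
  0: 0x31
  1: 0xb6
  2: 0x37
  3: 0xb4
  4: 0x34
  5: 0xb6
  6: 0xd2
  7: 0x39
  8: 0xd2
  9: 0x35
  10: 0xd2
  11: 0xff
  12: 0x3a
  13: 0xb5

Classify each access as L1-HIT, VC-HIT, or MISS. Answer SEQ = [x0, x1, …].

SEQ = [MISS, MISS, VC-HIT, VC-HIT, VC-HIT, VC-HIT, MISS, MISS, L1-HIT, VC-HIT, VC-HIT, MISS, VC-HIT, VC-HIT]

#0 0x31→b6/s2 MISS; vc=[]
#1 0xb6→b22/s2 MISS; vc=[6]
#2 0x37→b6/s2 VC-HIT; vc=[22]
#3 0xb4→b22/s2 VC-HIT; vc=[6]
#4 0x34→b6/s2 VC-HIT; vc=[22]
#5 0xb6→b22/s2 VC-HIT; vc=[6]
#6 0xd2→b26/s2 MISS; vc=[6,22]
#7 0x39→b7/s3 MISS; vc=[6,22]
#8 0xd2→b26/s2 L1-HIT; vc=[6,22]
#9 0x35→b6/s2 VC-HIT; vc=[26,22]
#10 0xd2→b26/s2 VC-HIT; vc=[6,22]
#11 0xff→b31/s3 MISS; vc=[6,22,7]
#12 0x3a→b7/s3 VC-HIT; vc=[6,22,31]
#13 0xb5→b22/s2 VC-HIT; vc=[6,26,31]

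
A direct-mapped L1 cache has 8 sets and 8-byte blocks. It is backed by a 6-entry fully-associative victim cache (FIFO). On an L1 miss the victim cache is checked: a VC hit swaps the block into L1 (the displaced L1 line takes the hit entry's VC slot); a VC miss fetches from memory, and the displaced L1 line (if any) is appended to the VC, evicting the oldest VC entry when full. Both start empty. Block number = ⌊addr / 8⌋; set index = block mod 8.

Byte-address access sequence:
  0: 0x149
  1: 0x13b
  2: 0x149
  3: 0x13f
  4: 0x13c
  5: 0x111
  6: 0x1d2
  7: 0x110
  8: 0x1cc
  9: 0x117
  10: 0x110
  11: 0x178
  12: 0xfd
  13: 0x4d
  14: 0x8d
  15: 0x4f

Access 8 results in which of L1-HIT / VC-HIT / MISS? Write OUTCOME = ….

OUTCOME = MISS

#0 0x149→b41/s1 MISS; vc=[]
#1 0x13b→b39/s7 MISS; vc=[]
#2 0x149→b41/s1 L1-HIT; vc=[]
#3 0x13f→b39/s7 L1-HIT; vc=[]
#4 0x13c→b39/s7 L1-HIT; vc=[]
#5 0x111→b34/s2 MISS; vc=[]
#6 0x1d2→b58/s2 MISS; vc=[34]
#7 0x110→b34/s2 VC-HIT; vc=[58]
#8 0x1cc→b57/s1 MISS; vc=[58,41]
#9 0x117→b34/s2 L1-HIT; vc=[58,41]
#10 0x110→b34/s2 L1-HIT; vc=[58,41]
#11 0x178→b47/s7 MISS; vc=[58,41,39]
#12 0xfd→b31/s7 MISS; vc=[58,41,39,47]
#13 0x4d→b9/s1 MISS; vc=[58,41,39,47,57]
#14 0x8d→b17/s1 MISS; vc=[58,41,39,47,57,9]
#15 0x4f→b9/s1 VC-HIT; vc=[58,41,39,47,57,17]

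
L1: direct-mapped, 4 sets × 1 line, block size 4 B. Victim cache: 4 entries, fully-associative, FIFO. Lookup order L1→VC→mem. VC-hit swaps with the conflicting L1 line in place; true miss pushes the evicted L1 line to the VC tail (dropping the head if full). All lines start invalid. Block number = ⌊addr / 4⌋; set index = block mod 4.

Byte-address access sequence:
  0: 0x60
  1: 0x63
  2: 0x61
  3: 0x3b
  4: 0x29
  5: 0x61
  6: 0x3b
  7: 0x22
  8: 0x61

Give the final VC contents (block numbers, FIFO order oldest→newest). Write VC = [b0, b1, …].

VC = [10, 8]

  [0] addr=0x60 blk=24 s=0: MISS | VC []
  [1] addr=0x63 blk=24 s=0: L1-HIT | VC []
  [2] addr=0x61 blk=24 s=0: L1-HIT | VC []
  [3] addr=0x3b blk=14 s=2: MISS | VC []
  [4] addr=0x29 blk=10 s=2: MISS | VC [14]
  [5] addr=0x61 blk=24 s=0: L1-HIT | VC [14]
  [6] addr=0x3b blk=14 s=2: VC-HIT | VC [10]
  [7] addr=0x22 blk=8 s=0: MISS | VC [10, 24]
  [8] addr=0x61 blk=24 s=0: VC-HIT | VC [10, 8]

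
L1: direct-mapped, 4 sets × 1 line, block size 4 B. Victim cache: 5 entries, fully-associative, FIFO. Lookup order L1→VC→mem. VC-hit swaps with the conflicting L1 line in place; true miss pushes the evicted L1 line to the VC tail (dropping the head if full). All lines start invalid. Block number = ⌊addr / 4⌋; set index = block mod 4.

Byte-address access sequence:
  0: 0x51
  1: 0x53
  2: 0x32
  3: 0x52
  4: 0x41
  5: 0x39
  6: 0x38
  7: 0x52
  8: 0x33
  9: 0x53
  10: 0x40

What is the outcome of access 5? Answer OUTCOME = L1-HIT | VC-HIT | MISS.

OUTCOME = MISS

0: 0x51 (blk 20, set 0) → MISS  vc=[]
1: 0x53 (blk 20, set 0) → L1-HIT  vc=[]
2: 0x32 (blk 12, set 0) → MISS  vc=[20]
3: 0x52 (blk 20, set 0) → VC-HIT  vc=[12]
4: 0x41 (blk 16, set 0) → MISS  vc=[12, 20]
5: 0x39 (blk 14, set 2) → MISS  vc=[12, 20]
6: 0x38 (blk 14, set 2) → L1-HIT  vc=[12, 20]
7: 0x52 (blk 20, set 0) → VC-HIT  vc=[12, 16]
8: 0x33 (blk 12, set 0) → VC-HIT  vc=[20, 16]
9: 0x53 (blk 20, set 0) → VC-HIT  vc=[12, 16]
10: 0x40 (blk 16, set 0) → VC-HIT  vc=[12, 20]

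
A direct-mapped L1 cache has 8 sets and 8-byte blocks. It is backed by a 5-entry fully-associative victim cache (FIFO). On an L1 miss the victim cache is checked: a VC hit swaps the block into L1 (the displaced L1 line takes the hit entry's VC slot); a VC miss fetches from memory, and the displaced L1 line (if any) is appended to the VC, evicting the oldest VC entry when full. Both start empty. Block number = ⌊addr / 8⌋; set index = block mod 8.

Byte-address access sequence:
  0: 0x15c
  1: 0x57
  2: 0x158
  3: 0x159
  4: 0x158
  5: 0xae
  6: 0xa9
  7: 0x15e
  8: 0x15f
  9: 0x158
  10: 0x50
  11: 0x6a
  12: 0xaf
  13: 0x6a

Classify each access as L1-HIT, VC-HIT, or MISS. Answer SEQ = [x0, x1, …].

SEQ = [MISS, MISS, L1-HIT, L1-HIT, L1-HIT, MISS, L1-HIT, L1-HIT, L1-HIT, L1-HIT, L1-HIT, MISS, VC-HIT, VC-HIT]

#0 0x15c→b43/s3 MISS; vc=[]
#1 0x57→b10/s2 MISS; vc=[]
#2 0x158→b43/s3 L1-HIT; vc=[]
#3 0x159→b43/s3 L1-HIT; vc=[]
#4 0x158→b43/s3 L1-HIT; vc=[]
#5 0xae→b21/s5 MISS; vc=[]
#6 0xa9→b21/s5 L1-HIT; vc=[]
#7 0x15e→b43/s3 L1-HIT; vc=[]
#8 0x15f→b43/s3 L1-HIT; vc=[]
#9 0x158→b43/s3 L1-HIT; vc=[]
#10 0x50→b10/s2 L1-HIT; vc=[]
#11 0x6a→b13/s5 MISS; vc=[21]
#12 0xaf→b21/s5 VC-HIT; vc=[13]
#13 0x6a→b13/s5 VC-HIT; vc=[21]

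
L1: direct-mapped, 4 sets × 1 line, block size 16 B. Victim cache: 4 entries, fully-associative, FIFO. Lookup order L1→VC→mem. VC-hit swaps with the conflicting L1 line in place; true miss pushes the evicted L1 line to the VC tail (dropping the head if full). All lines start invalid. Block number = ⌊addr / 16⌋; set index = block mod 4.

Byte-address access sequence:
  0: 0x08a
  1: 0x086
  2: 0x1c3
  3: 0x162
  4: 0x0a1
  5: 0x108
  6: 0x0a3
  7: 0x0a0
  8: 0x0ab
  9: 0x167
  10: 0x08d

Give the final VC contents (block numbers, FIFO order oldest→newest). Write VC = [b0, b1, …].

VC = [16, 10, 28]

  [0] addr=0x8a blk=8 s=0: MISS | VC []
  [1] addr=0x86 blk=8 s=0: L1-HIT | VC []
  [2] addr=0x1c3 blk=28 s=0: MISS | VC [8]
  [3] addr=0x162 blk=22 s=2: MISS | VC [8]
  [4] addr=0xa1 blk=10 s=2: MISS | VC [8, 22]
  [5] addr=0x108 blk=16 s=0: MISS | VC [8, 22, 28]
  [6] addr=0xa3 blk=10 s=2: L1-HIT | VC [8, 22, 28]
  [7] addr=0xa0 blk=10 s=2: L1-HIT | VC [8, 22, 28]
  [8] addr=0xab blk=10 s=2: L1-HIT | VC [8, 22, 28]
  [9] addr=0x167 blk=22 s=2: VC-HIT | VC [8, 10, 28]
  [10] addr=0x8d blk=8 s=0: VC-HIT | VC [16, 10, 28]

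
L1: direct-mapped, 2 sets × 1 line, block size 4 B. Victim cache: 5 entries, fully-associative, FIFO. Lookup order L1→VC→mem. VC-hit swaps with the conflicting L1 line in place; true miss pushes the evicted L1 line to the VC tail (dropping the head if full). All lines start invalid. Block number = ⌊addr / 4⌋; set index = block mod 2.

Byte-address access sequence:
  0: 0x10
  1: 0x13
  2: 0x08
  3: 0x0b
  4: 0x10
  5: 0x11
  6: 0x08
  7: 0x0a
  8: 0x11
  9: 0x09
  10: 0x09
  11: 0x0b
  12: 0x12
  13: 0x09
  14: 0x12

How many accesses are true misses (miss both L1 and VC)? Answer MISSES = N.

  [0] addr=0x10 blk=4 s=0: MISS | VC []
  [1] addr=0x13 blk=4 s=0: L1-HIT | VC []
  [2] addr=0x8 blk=2 s=0: MISS | VC [4]
  [3] addr=0xb blk=2 s=0: L1-HIT | VC [4]
  [4] addr=0x10 blk=4 s=0: VC-HIT | VC [2]
  [5] addr=0x11 blk=4 s=0: L1-HIT | VC [2]
  [6] addr=0x8 blk=2 s=0: VC-HIT | VC [4]
  [7] addr=0xa blk=2 s=0: L1-HIT | VC [4]
  [8] addr=0x11 blk=4 s=0: VC-HIT | VC [2]
  [9] addr=0x9 blk=2 s=0: VC-HIT | VC [4]
  [10] addr=0x9 blk=2 s=0: L1-HIT | VC [4]
  [11] addr=0xb blk=2 s=0: L1-HIT | VC [4]
  [12] addr=0x12 blk=4 s=0: VC-HIT | VC [2]
  [13] addr=0x9 blk=2 s=0: VC-HIT | VC [4]
  [14] addr=0x12 blk=4 s=0: VC-HIT | VC [2]

MISSES = 2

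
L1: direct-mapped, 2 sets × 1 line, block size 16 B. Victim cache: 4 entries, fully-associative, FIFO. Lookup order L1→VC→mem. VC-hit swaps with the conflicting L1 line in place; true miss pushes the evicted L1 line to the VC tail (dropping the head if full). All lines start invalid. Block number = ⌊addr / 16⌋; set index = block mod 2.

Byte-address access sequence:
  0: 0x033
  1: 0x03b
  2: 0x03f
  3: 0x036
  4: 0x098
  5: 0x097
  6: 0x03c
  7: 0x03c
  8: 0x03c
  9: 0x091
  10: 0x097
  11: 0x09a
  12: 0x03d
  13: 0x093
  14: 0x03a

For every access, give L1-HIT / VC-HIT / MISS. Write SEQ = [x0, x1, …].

SEQ = [MISS, L1-HIT, L1-HIT, L1-HIT, MISS, L1-HIT, VC-HIT, L1-HIT, L1-HIT, VC-HIT, L1-HIT, L1-HIT, VC-HIT, VC-HIT, VC-HIT]

  [0] addr=0x33 blk=3 s=1: MISS | VC []
  [1] addr=0x3b blk=3 s=1: L1-HIT | VC []
  [2] addr=0x3f blk=3 s=1: L1-HIT | VC []
  [3] addr=0x36 blk=3 s=1: L1-HIT | VC []
  [4] addr=0x98 blk=9 s=1: MISS | VC [3]
  [5] addr=0x97 blk=9 s=1: L1-HIT | VC [3]
  [6] addr=0x3c blk=3 s=1: VC-HIT | VC [9]
  [7] addr=0x3c blk=3 s=1: L1-HIT | VC [9]
  [8] addr=0x3c blk=3 s=1: L1-HIT | VC [9]
  [9] addr=0x91 blk=9 s=1: VC-HIT | VC [3]
  [10] addr=0x97 blk=9 s=1: L1-HIT | VC [3]
  [11] addr=0x9a blk=9 s=1: L1-HIT | VC [3]
  [12] addr=0x3d blk=3 s=1: VC-HIT | VC [9]
  [13] addr=0x93 blk=9 s=1: VC-HIT | VC [3]
  [14] addr=0x3a blk=3 s=1: VC-HIT | VC [9]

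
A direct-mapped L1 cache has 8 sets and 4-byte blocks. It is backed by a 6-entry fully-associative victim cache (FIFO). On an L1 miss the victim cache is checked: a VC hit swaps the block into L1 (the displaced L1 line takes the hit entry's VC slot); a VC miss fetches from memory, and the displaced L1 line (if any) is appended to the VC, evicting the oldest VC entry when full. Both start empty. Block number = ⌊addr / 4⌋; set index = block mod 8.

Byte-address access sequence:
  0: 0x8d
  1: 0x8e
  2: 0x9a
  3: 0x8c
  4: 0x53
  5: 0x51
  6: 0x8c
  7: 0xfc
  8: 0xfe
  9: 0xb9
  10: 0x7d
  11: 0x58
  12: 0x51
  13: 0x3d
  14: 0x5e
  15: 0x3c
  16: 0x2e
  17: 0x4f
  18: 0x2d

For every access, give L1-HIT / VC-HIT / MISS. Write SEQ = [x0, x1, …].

  [0] addr=0x8d blk=35 s=3: MISS | VC []
  [1] addr=0x8e blk=35 s=3: L1-HIT | VC []
  [2] addr=0x9a blk=38 s=6: MISS | VC []
  [3] addr=0x8c blk=35 s=3: L1-HIT | VC []
  [4] addr=0x53 blk=20 s=4: MISS | VC []
  [5] addr=0x51 blk=20 s=4: L1-HIT | VC []
  [6] addr=0x8c blk=35 s=3: L1-HIT | VC []
  [7] addr=0xfc blk=63 s=7: MISS | VC []
  [8] addr=0xfe blk=63 s=7: L1-HIT | VC []
  [9] addr=0xb9 blk=46 s=6: MISS | VC [38]
  [10] addr=0x7d blk=31 s=7: MISS | VC [38, 63]
  [11] addr=0x58 blk=22 s=6: MISS | VC [38, 63, 46]
  [12] addr=0x51 blk=20 s=4: L1-HIT | VC [38, 63, 46]
  [13] addr=0x3d blk=15 s=7: MISS | VC [38, 63, 46, 31]
  [14] addr=0x5e blk=23 s=7: MISS | VC [38, 63, 46, 31, 15]
  [15] addr=0x3c blk=15 s=7: VC-HIT | VC [38, 63, 46, 31, 23]
  [16] addr=0x2e blk=11 s=3: MISS | VC [38, 63, 46, 31, 23, 35]
  [17] addr=0x4f blk=19 s=3: MISS | VC [63, 46, 31, 23, 35, 11]
  [18] addr=0x2d blk=11 s=3: VC-HIT | VC [63, 46, 31, 23, 35, 19]

SEQ = [MISS, L1-HIT, MISS, L1-HIT, MISS, L1-HIT, L1-HIT, MISS, L1-HIT, MISS, MISS, MISS, L1-HIT, MISS, MISS, VC-HIT, MISS, MISS, VC-HIT]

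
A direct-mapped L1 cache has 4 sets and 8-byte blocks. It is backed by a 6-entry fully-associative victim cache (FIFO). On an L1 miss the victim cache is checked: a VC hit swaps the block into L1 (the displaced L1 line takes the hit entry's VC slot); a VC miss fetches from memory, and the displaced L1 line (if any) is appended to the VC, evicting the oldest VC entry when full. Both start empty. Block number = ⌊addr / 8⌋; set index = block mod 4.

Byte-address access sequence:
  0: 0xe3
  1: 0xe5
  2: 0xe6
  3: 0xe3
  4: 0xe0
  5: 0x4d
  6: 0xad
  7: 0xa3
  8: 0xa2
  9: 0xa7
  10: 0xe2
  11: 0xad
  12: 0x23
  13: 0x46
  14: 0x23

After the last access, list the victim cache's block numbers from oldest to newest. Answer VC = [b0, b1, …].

#0 0xe3→b28/s0 MISS; vc=[]
#1 0xe5→b28/s0 L1-HIT; vc=[]
#2 0xe6→b28/s0 L1-HIT; vc=[]
#3 0xe3→b28/s0 L1-HIT; vc=[]
#4 0xe0→b28/s0 L1-HIT; vc=[]
#5 0x4d→b9/s1 MISS; vc=[]
#6 0xad→b21/s1 MISS; vc=[9]
#7 0xa3→b20/s0 MISS; vc=[9,28]
#8 0xa2→b20/s0 L1-HIT; vc=[9,28]
#9 0xa7→b20/s0 L1-HIT; vc=[9,28]
#10 0xe2→b28/s0 VC-HIT; vc=[9,20]
#11 0xad→b21/s1 L1-HIT; vc=[9,20]
#12 0x23→b4/s0 MISS; vc=[9,20,28]
#13 0x46→b8/s0 MISS; vc=[9,20,28,4]
#14 0x23→b4/s0 VC-HIT; vc=[9,20,28,8]

VC = [9, 20, 28, 8]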